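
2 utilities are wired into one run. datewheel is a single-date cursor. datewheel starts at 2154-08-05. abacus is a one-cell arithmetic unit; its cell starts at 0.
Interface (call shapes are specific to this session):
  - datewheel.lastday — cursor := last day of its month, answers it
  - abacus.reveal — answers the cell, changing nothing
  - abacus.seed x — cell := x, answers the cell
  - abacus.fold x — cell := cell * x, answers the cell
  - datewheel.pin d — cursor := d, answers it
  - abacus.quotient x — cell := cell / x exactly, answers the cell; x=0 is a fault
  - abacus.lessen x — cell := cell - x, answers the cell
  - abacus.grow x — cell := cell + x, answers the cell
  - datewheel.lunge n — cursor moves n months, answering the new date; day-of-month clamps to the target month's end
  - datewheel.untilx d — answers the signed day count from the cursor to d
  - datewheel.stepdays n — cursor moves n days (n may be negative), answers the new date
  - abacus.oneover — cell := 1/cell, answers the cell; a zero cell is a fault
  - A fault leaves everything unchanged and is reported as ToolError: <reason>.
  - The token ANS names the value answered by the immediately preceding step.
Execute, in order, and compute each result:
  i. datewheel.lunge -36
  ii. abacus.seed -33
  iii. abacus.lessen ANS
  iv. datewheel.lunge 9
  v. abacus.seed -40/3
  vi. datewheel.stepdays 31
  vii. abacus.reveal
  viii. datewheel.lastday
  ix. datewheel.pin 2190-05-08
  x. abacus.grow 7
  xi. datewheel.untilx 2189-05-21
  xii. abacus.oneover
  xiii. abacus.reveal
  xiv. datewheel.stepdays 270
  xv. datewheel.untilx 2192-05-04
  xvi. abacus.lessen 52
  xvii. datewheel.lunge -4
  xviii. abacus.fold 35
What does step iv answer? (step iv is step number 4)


-> datewheel.lunge(n=-36)
<- 2151-08-05
-> abacus.seed(x=-33)
<- -33
-> abacus.lessen(x=ANS)
<- 0
-> datewheel.lunge(n=9)
<- 2152-05-05
-> abacus.seed(x=-40/3)
<- -40/3
-> datewheel.stepdays(n=31)
<- 2152-06-05
-> abacus.reveal()
<- -40/3
-> datewheel.lastday()
<- 2152-06-30
-> datewheel.pin(d=2190-05-08)
<- 2190-05-08
-> abacus.grow(x=7)
<- -19/3
-> datewheel.untilx(d=2189-05-21)
<- -352
-> abacus.oneover()
<- -3/19
-> abacus.reveal()
<- -3/19
-> datewheel.stepdays(n=270)
<- 2191-02-02
-> datewheel.untilx(d=2192-05-04)
<- 457
-> abacus.lessen(x=52)
<- -991/19
-> datewheel.lunge(n=-4)
<- 2190-10-02
-> abacus.fold(x=35)
<- -34685/19

Answer: 2152-05-05


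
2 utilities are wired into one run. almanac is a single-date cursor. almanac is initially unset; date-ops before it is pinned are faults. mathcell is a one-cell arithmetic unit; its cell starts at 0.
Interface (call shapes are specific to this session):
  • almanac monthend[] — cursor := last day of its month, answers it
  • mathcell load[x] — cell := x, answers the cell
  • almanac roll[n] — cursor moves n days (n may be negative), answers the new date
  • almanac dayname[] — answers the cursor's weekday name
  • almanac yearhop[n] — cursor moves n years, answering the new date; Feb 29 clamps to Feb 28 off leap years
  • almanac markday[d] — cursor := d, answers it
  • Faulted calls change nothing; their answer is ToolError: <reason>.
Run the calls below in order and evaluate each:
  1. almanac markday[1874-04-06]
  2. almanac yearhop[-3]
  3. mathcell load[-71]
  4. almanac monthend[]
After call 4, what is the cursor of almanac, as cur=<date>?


Answer: cur=1871-04-30

Derivation:
[in] almanac markday d='1874-04-06'
= 1874-04-06
[in] almanac yearhop n='-3'
= 1871-04-06
[in] mathcell load x='-71'
= -71
[in] almanac monthend
= 1871-04-30


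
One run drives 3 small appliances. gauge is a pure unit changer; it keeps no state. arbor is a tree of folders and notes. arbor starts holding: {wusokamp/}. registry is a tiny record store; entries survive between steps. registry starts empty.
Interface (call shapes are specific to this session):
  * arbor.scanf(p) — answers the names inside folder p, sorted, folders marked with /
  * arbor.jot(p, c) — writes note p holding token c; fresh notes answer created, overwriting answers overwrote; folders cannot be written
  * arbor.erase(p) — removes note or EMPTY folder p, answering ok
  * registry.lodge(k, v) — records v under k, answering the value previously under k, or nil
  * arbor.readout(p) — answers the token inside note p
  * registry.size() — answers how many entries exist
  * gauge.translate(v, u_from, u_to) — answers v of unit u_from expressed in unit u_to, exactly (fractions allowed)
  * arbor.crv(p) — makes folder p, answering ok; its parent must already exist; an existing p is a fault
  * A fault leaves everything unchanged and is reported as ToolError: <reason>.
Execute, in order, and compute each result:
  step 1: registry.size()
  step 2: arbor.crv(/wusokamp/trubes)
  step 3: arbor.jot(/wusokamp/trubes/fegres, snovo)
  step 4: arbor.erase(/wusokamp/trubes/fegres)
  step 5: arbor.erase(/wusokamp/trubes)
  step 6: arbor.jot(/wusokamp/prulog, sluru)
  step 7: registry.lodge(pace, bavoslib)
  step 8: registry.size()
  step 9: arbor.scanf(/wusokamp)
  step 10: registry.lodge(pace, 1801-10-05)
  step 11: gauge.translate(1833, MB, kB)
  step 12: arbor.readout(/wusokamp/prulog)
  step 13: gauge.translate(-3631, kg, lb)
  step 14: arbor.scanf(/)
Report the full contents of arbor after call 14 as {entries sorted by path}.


Answer: {wusokamp/, wusokamp/prulog=sluru}

Derivation:
Then registry.size(): 0.
I try arbor.crv passing /wusokamp/trubes, — result: ok.
Using arbor.jot passing /wusokamp/trubes/fegres, snovo, — result: created.
I run arbor.erase passing /wusokamp/trubes/fegres, which returns ok.
I call arbor.erase passing /wusokamp/trubes, and get ok.
Using arbor.jot passing /wusokamp/prulog, sluru, giving created.
Then registry.lodge passing pace, bavoslib, which returns nil.
Using registry.size, giving 1.
I try arbor.scanf passing /wusokamp, → [prulog].
I call registry.lodge passing pace, 1801-10-05, which returns bavoslib.
I try gauge.translate passing 1833, MB, kB, → 1833000.
Invoking arbor.readout passing /wusokamp/prulog, and observe sluru.
I try gauge.translate passing -3631, kg, lb, and observe -363100000000/45359237.
Now I run arbor.scanf passing /, which returns [wusokamp/].


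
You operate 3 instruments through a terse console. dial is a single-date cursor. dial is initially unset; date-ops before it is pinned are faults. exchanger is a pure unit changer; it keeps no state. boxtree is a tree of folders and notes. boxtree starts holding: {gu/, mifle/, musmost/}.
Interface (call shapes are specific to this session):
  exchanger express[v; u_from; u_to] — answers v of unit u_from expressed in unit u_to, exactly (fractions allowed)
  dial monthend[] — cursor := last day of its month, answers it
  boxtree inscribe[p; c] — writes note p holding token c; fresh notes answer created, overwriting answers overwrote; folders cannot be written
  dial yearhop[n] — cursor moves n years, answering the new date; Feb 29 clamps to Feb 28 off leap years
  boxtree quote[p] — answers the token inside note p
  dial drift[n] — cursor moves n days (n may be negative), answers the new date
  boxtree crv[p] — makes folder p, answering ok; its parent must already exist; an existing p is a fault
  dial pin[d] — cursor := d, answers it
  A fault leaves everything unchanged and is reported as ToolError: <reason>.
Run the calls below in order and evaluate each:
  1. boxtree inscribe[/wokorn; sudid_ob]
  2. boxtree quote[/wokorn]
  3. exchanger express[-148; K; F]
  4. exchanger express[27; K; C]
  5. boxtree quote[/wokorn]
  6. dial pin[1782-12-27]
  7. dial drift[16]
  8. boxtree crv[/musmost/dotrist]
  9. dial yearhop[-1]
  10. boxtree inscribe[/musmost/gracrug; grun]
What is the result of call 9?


[in] boxtree inscribe p=/wokorn c=sudid_ob
  created
[in] boxtree quote p=/wokorn
  sudid_ob
[in] exchanger express v=-148 u_from=K u_to=F
  -72607/100
[in] exchanger express v=27 u_from=K u_to=C
  -4923/20
[in] boxtree quote p=/wokorn
  sudid_ob
[in] dial pin d=1782-12-27
  1782-12-27
[in] dial drift n=16
  1783-01-12
[in] boxtree crv p=/musmost/dotrist
  ok
[in] dial yearhop n=-1
  1782-01-12
[in] boxtree inscribe p=/musmost/gracrug c=grun
  created

Answer: 1782-01-12


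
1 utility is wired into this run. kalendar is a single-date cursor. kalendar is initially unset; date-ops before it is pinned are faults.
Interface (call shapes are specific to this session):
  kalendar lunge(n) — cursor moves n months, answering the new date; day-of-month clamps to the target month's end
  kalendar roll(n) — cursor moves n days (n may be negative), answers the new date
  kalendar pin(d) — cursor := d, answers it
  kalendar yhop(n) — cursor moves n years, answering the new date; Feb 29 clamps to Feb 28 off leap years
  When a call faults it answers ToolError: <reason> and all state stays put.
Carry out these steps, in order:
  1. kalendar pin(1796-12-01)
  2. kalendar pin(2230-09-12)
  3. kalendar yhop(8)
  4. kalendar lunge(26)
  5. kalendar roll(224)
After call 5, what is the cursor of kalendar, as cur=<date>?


Answer: cur=2241-06-24

Derivation:
→ kalendar pin(1796-12-01)
← 1796-12-01
→ kalendar pin(2230-09-12)
← 2230-09-12
→ kalendar yhop(8)
← 2238-09-12
→ kalendar lunge(26)
← 2240-11-12
→ kalendar roll(224)
← 2241-06-24


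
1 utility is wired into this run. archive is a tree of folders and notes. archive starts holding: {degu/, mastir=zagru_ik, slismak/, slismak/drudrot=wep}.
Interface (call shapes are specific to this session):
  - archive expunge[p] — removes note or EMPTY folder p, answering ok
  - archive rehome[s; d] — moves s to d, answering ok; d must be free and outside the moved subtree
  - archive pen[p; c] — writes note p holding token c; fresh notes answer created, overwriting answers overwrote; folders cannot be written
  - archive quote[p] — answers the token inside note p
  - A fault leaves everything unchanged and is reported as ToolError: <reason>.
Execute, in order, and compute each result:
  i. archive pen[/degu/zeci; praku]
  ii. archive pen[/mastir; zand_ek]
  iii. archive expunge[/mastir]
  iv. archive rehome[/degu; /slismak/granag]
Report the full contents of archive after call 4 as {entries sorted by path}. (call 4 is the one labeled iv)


# archive pen(/degu/zeci, praku) ~> created
# archive pen(/mastir, zand_ek) ~> overwrote
# archive expunge(/mastir) ~> ok
# archive rehome(/degu, /slismak/granag) ~> ok

Answer: {slismak/, slismak/drudrot=wep, slismak/granag/, slismak/granag/zeci=praku}


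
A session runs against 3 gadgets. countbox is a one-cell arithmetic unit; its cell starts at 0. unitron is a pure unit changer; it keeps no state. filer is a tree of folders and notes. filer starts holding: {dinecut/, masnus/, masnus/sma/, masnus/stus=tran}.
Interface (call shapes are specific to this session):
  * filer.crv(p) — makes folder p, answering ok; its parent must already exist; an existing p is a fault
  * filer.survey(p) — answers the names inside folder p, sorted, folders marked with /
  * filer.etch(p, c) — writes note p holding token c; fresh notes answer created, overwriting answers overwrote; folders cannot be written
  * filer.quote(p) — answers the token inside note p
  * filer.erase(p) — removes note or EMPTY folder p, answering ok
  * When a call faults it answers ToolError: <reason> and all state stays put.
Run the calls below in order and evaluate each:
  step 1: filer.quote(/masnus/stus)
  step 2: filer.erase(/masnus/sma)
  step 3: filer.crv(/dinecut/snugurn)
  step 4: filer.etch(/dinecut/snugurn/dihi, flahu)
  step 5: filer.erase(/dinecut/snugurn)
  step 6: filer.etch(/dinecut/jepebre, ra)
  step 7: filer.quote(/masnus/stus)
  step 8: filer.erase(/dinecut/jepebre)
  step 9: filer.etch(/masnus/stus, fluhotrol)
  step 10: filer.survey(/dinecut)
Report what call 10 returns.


I call filer.quote(p='/masnus/stus'), giving tran.
Calling filer.erase(p='/masnus/sma'), → ok.
Then filer.crv(p='/dinecut/snugurn'), → ok.
Invoking filer.etch(p='/dinecut/snugurn/dihi', c='flahu'), and get created.
Then filer.erase(p='/dinecut/snugurn'), and see ToolError: not empty.
Using filer.etch(p='/dinecut/jepebre', c='ra'), and observe created.
I invoke filer.quote(p='/masnus/stus'), → tran.
Now I run filer.erase(p='/dinecut/jepebre'), → ok.
Now I run filer.etch(p='/masnus/stus', c='fluhotrol'), and get overwrote.
I call filer.survey(p='/dinecut'), which returns [snugurn/].

Answer: [snugurn/]


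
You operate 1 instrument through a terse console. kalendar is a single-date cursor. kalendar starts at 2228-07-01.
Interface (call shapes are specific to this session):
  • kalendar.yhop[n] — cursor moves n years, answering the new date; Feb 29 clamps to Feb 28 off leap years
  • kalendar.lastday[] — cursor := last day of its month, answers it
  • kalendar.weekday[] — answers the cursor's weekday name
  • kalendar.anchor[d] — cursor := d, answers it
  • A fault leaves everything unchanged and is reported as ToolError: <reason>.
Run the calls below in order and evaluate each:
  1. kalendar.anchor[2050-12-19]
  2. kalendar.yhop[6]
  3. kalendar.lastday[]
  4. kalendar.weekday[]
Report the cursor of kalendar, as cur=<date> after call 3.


Answer: cur=2056-12-31

Derivation:
Then kalendar.anchor using d=2050-12-19: 2050-12-19.
I run kalendar.yhop using n=6, and get 2056-12-19.
I run kalendar.lastday, — result: 2056-12-31.
I use kalendar.weekday(), yielding Sunday.


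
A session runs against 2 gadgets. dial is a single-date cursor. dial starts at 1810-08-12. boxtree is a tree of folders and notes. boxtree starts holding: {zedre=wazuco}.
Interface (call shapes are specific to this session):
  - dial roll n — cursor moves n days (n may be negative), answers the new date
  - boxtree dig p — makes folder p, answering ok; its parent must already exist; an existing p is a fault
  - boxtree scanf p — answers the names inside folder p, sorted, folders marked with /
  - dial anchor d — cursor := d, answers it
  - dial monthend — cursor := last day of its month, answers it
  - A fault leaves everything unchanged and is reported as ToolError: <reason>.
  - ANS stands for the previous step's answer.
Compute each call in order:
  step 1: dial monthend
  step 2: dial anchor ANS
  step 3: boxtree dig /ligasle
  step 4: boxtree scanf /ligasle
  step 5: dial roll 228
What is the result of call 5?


Answer: 1811-04-16

Derivation:
> dial monthend
:: 1810-08-31
> dial anchor d='ANS'
:: 1810-08-31
> boxtree dig p='/ligasle'
:: ok
> boxtree scanf p='/ligasle'
:: []
> dial roll n='228'
:: 1811-04-16


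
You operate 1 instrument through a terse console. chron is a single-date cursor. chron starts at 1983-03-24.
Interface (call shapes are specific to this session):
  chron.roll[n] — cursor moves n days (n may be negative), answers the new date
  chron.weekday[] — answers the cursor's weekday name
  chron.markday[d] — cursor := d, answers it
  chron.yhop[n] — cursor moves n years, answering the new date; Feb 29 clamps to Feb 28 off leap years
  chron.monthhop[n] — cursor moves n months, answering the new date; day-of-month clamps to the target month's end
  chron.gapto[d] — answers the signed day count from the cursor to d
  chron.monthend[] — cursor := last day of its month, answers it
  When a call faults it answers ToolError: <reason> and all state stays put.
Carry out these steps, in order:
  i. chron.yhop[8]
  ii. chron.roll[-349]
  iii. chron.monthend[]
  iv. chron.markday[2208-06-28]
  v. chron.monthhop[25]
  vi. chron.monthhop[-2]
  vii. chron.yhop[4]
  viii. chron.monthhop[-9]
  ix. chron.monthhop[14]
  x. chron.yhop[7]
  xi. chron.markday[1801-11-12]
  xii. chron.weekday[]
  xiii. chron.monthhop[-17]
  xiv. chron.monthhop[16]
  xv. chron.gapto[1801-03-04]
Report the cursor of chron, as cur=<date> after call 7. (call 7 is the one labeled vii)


! 1. chron.yhop(n=8) -> 1991-03-24
! 2. chron.roll(n=-349) -> 1990-04-09
! 3. chron.monthend() -> 1990-04-30
! 4. chron.markday(d=2208-06-28) -> 2208-06-28
! 5. chron.monthhop(n=25) -> 2210-07-28
! 6. chron.monthhop(n=-2) -> 2210-05-28
! 7. chron.yhop(n=4) -> 2214-05-28
! 8. chron.monthhop(n=-9) -> 2213-08-28
! 9. chron.monthhop(n=14) -> 2214-10-28
! 10. chron.yhop(n=7) -> 2221-10-28
! 11. chron.markday(d=1801-11-12) -> 1801-11-12
! 12. chron.weekday() -> Thursday
! 13. chron.monthhop(n=-17) -> 1800-06-12
! 14. chron.monthhop(n=16) -> 1801-10-12
! 15. chron.gapto(d=1801-03-04) -> -222

Answer: cur=2214-05-28


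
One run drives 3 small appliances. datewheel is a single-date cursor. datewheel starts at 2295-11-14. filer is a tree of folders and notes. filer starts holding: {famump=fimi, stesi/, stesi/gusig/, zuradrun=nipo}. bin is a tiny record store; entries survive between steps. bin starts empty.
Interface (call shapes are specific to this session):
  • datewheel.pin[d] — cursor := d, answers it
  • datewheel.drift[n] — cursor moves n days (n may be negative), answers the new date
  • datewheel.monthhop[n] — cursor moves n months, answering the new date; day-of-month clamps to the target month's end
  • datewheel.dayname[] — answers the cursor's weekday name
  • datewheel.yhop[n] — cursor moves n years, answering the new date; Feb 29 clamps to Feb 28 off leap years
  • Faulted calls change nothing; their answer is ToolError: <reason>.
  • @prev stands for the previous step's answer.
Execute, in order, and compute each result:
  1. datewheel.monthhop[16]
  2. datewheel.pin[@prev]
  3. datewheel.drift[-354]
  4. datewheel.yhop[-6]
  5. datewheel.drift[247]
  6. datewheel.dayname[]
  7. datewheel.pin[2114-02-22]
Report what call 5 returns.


# datewheel.monthhop(n=16) == 2297-03-14
# datewheel.pin(d=@prev) == 2297-03-14
# datewheel.drift(n=-354) == 2296-03-25
# datewheel.yhop(n=-6) == 2290-03-25
# datewheel.drift(n=247) == 2290-11-27
# datewheel.dayname() == Thursday
# datewheel.pin(d=2114-02-22) == 2114-02-22

Answer: 2290-11-27


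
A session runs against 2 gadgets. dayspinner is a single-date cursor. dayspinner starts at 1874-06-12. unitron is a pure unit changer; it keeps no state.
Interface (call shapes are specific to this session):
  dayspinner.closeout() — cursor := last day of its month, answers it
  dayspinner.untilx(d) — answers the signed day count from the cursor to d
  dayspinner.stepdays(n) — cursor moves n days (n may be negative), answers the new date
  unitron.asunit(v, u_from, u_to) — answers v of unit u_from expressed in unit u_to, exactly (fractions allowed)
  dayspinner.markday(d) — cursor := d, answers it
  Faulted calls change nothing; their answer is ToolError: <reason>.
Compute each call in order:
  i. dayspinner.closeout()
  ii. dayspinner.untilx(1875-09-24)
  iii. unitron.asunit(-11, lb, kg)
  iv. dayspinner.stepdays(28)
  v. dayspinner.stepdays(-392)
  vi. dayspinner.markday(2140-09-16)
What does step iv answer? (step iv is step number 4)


Answer: 1874-07-28

Derivation:
% 1. dayspinner.closeout() => 1874-06-30
% 2. dayspinner.untilx(d→1875-09-24) => 451
% 3. unitron.asunit(v→-11, u_from→lb, u_to→kg) => -498951607/100000000
% 4. dayspinner.stepdays(n→28) => 1874-07-28
% 5. dayspinner.stepdays(n→-392) => 1873-07-01
% 6. dayspinner.markday(d→2140-09-16) => 2140-09-16


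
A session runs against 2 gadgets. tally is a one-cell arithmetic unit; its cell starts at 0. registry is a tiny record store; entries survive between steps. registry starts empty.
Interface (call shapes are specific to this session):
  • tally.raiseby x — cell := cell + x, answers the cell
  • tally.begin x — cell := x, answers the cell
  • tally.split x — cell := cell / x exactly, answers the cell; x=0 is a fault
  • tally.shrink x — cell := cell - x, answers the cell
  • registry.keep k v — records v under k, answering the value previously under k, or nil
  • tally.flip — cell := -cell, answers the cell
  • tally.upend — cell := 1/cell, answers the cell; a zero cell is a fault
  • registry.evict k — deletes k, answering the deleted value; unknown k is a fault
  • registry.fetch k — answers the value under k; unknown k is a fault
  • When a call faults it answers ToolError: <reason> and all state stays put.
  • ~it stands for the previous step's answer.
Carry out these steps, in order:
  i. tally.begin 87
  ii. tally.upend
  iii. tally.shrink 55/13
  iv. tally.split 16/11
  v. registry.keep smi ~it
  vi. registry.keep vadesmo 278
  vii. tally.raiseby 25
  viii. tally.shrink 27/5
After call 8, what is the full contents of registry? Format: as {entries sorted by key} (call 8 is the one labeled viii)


Answer: {smi=-13123/4524, vadesmo=278}

Derivation:
·→ begin(x='87')
·← 87
·→ upend()
·← 1/87
·→ shrink(x='55/13')
·← -4772/1131
·→ split(x='16/11')
·← -13123/4524
·→ keep(k='smi', v='~it')
·← nil
·→ keep(k='vadesmo', v='278')
·← nil
·→ raiseby(x='25')
·← 99977/4524
·→ shrink(x='27/5')
·← 377737/22620


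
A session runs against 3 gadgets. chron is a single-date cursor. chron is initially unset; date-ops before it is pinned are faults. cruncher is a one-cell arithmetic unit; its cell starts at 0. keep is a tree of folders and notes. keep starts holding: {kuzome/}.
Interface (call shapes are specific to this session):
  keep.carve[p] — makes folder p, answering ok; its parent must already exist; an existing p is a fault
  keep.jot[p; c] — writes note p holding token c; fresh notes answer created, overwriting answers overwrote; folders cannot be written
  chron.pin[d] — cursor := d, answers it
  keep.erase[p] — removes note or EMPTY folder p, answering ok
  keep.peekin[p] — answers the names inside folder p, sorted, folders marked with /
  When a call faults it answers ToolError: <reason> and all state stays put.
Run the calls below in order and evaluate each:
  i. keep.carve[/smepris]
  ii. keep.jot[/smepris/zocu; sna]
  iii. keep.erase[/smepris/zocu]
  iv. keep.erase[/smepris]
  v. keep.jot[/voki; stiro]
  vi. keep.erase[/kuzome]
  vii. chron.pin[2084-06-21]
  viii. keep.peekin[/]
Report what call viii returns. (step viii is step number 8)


I call keep.carve(p='/smepris'), yielding ok.
I call keep.jot(p='/smepris/zocu', c='sna'), → created.
I call keep.erase(p='/smepris/zocu'), → ok.
Next I call keep.erase(p='/smepris'), and see ok.
I invoke keep.jot(p='/voki', c='stiro'): created.
I invoke keep.erase(p='/kuzome'), and observe ok.
Using chron.pin(d='2084-06-21'), giving 2084-06-21.
Invoking keep.peekin(p='/'), and see [voki].

Answer: [voki]


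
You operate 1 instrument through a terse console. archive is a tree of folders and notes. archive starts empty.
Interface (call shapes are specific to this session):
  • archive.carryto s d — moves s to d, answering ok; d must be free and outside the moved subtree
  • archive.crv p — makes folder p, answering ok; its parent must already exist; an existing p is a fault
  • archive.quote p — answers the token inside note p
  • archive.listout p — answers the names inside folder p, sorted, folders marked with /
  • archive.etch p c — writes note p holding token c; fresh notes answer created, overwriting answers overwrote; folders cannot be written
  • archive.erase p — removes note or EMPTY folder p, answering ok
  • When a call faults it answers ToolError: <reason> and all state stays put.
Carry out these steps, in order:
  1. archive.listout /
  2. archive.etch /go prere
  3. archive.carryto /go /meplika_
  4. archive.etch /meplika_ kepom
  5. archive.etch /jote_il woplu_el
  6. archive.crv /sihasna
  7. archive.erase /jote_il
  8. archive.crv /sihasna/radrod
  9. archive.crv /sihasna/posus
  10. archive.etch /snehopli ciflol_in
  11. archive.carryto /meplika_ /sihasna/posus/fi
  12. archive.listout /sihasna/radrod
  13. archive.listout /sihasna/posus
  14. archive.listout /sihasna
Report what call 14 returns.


% archive.listout p: /
= []
% archive.etch p: /go c: prere
= created
% archive.carryto s: /go d: /meplika_
= ok
% archive.etch p: /meplika_ c: kepom
= overwrote
% archive.etch p: /jote_il c: woplu_el
= created
% archive.crv p: /sihasna
= ok
% archive.erase p: /jote_il
= ok
% archive.crv p: /sihasna/radrod
= ok
% archive.crv p: /sihasna/posus
= ok
% archive.etch p: /snehopli c: ciflol_in
= created
% archive.carryto s: /meplika_ d: /sihasna/posus/fi
= ok
% archive.listout p: /sihasna/radrod
= []
% archive.listout p: /sihasna/posus
= [fi]
% archive.listout p: /sihasna
= [posus/, radrod/]

Answer: [posus/, radrod/]


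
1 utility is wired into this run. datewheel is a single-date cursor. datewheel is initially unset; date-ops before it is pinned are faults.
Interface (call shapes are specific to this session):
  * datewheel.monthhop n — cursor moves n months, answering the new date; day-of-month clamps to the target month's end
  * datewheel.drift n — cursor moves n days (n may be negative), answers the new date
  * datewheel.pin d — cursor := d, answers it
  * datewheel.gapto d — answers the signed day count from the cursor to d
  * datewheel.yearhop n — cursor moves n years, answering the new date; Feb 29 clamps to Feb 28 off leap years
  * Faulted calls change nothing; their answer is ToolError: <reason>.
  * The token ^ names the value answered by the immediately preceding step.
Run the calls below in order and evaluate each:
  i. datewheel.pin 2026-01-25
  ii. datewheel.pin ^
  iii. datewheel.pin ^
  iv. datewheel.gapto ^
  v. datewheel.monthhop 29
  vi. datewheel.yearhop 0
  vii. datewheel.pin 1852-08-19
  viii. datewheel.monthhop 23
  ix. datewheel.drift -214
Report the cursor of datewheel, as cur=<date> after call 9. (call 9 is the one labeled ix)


>>> pin d=2026-01-25
  2026-01-25
>>> pin d=^
  2026-01-25
>>> pin d=^
  2026-01-25
>>> gapto d=^
  0
>>> monthhop n=29
  2028-06-25
>>> yearhop n=0
  2028-06-25
>>> pin d=1852-08-19
  1852-08-19
>>> monthhop n=23
  1854-07-19
>>> drift n=-214
  1853-12-17

Answer: cur=1853-12-17


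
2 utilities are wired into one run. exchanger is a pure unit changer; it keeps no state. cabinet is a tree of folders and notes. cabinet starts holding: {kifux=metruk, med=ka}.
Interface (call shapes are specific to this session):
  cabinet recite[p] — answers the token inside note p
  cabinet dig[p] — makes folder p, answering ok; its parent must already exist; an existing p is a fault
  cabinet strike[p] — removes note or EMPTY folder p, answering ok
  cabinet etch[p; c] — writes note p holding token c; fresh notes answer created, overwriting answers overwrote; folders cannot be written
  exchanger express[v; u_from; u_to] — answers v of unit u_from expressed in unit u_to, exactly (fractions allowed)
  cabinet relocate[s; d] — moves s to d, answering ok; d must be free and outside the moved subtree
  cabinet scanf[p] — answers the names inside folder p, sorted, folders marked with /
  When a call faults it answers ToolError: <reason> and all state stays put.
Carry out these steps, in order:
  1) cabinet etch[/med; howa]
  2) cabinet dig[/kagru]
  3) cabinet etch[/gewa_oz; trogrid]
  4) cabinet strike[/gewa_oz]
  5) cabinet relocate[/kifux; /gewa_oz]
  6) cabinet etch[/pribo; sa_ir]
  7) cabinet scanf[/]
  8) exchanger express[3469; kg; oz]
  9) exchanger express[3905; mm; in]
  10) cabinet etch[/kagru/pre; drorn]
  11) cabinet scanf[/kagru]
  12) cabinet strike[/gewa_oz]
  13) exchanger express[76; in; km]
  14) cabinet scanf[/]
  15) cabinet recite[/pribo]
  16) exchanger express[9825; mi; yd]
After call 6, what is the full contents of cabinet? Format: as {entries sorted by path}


-> cabinet etch(p='/med', c='howa')
<- overwrote
-> cabinet dig(p='/kagru')
<- ok
-> cabinet etch(p='/gewa_oz', c='trogrid')
<- created
-> cabinet strike(p='/gewa_oz')
<- ok
-> cabinet relocate(s='/kifux', d='/gewa_oz')
<- ok
-> cabinet etch(p='/pribo', c='sa_ir')
<- created
-> cabinet scanf(p='/')
<- [gewa_oz, kagru/, med, pribo]
-> exchanger express(v='3469', u_from='kg', u_to='oz')
<- 5550400000000/45359237
-> exchanger express(v='3905', u_from='mm', u_to='in')
<- 19525/127
-> cabinet etch(p='/kagru/pre', c='drorn')
<- created
-> cabinet scanf(p='/kagru')
<- [pre]
-> cabinet strike(p='/gewa_oz')
<- ok
-> exchanger express(v='76', u_from='in', u_to='km')
<- 2413/1250000
-> cabinet scanf(p='/')
<- [kagru/, med, pribo]
-> cabinet recite(p='/pribo')
<- sa_ir
-> exchanger express(v='9825', u_from='mi', u_to='yd')
<- 17292000

Answer: {gewa_oz=metruk, kagru/, med=howa, pribo=sa_ir}


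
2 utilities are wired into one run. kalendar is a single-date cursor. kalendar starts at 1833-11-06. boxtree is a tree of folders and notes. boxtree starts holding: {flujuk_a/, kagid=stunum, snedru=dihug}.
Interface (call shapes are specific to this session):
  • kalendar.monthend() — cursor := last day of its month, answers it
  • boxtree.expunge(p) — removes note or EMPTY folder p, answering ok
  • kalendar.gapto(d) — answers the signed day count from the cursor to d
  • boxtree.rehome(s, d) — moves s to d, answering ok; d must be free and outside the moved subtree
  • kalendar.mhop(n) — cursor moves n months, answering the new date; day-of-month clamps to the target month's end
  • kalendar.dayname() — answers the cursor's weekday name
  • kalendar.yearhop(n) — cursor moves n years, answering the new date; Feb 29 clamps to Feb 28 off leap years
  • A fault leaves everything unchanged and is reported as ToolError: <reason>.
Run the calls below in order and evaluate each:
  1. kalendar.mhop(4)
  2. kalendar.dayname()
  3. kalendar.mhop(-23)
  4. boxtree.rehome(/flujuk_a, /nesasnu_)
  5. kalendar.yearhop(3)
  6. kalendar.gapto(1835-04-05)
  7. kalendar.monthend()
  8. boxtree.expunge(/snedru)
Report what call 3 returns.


% kalendar.mhop n=4
= 1834-03-06
% kalendar.dayname
= Thursday
% kalendar.mhop n=-23
= 1832-04-06
% boxtree.rehome s=/flujuk_a d=/nesasnu_
= ok
% kalendar.yearhop n=3
= 1835-04-06
% kalendar.gapto d=1835-04-05
= -1
% kalendar.monthend
= 1835-04-30
% boxtree.expunge p=/snedru
= ok

Answer: 1832-04-06


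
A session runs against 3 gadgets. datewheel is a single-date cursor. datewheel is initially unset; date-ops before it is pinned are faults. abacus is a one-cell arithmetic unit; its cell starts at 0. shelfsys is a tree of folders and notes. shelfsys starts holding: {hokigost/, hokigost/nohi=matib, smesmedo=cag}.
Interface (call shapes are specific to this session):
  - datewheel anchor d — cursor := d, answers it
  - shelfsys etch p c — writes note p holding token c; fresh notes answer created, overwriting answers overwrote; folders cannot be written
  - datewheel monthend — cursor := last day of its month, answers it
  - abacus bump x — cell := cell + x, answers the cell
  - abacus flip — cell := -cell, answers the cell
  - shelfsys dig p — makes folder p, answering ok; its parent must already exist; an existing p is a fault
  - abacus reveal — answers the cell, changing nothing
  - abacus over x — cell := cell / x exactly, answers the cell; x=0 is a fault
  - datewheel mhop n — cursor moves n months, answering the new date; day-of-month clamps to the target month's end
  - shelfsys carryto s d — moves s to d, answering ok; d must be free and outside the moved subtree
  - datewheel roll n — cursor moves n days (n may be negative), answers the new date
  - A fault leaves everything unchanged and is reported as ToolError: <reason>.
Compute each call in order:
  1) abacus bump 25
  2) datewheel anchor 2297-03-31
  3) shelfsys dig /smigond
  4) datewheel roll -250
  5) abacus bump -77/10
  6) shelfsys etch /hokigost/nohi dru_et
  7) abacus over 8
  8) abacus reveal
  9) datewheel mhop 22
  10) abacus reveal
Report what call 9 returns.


·→ abacus bump(x=25)
·← 25
·→ datewheel anchor(d=2297-03-31)
·← 2297-03-31
·→ shelfsys dig(p=/smigond)
·← ok
·→ datewheel roll(n=-250)
·← 2296-07-24
·→ abacus bump(x=-77/10)
·← 173/10
·→ shelfsys etch(p=/hokigost/nohi, c=dru_et)
·← overwrote
·→ abacus over(x=8)
·← 173/80
·→ abacus reveal()
·← 173/80
·→ datewheel mhop(n=22)
·← 2298-05-24
·→ abacus reveal()
·← 173/80

Answer: 2298-05-24


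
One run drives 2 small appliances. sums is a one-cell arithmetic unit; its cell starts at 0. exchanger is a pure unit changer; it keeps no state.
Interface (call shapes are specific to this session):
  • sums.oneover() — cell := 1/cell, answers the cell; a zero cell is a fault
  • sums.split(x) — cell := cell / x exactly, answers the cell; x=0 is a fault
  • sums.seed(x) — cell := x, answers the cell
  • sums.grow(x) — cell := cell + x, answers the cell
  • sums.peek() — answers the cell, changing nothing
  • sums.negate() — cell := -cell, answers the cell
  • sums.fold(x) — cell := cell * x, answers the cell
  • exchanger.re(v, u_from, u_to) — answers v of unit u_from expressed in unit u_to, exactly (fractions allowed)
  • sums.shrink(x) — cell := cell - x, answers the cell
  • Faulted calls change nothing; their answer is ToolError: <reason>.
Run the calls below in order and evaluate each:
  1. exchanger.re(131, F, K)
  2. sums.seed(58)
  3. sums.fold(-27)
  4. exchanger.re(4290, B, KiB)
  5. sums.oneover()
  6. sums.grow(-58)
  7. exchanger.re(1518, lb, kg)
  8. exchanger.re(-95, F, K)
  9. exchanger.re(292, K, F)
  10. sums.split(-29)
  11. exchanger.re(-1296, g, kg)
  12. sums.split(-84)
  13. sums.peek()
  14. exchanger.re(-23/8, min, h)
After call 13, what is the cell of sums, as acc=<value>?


Answer: acc=-90829/3814776

Derivation:
# exchanger.re(v='131', u_from='F', u_to='K') : 6563/20
# sums.seed(x='58') : 58
# sums.fold(x='-27') : -1566
# exchanger.re(v='4290', u_from='B', u_to='KiB') : 2145/512
# sums.oneover() : -1/1566
# sums.grow(x='-58') : -90829/1566
# exchanger.re(v='1518', u_from='lb', u_to='kg') : 34427660883/50000000
# exchanger.re(v='-95', u_from='F', u_to='K') : 36467/180
# exchanger.re(v='292', u_from='K', u_to='F') : 6593/100
# sums.split(x='-29') : 90829/45414
# exchanger.re(v='-1296', u_from='g', u_to='kg') : -162/125
# sums.split(x='-84') : -90829/3814776
# sums.peek() : -90829/3814776
# exchanger.re(v='-23/8', u_from='min', u_to='h') : -23/480


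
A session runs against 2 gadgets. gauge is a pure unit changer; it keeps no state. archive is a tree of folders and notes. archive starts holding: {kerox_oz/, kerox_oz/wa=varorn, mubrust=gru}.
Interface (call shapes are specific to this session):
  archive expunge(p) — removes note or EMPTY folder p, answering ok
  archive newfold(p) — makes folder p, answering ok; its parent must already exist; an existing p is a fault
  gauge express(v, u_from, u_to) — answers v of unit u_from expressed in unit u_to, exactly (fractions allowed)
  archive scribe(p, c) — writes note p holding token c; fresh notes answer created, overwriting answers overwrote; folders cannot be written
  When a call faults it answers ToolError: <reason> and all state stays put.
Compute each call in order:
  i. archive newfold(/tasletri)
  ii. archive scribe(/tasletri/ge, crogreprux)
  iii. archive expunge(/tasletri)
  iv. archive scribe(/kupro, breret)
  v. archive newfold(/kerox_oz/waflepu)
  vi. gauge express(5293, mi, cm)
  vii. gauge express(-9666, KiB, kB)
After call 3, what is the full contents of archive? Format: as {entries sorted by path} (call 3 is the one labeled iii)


Answer: {kerox_oz/, kerox_oz/wa=varorn, mubrust=gru, tasletri/, tasletri/ge=crogreprux}

Derivation:
[in] archive newfold p='/tasletri'
  ok
[in] archive scribe p='/tasletri/ge' c='crogreprux'
  created
[in] archive expunge p='/tasletri'
  ToolError: not empty
[in] archive scribe p='/kupro' c='breret'
  created
[in] archive newfold p='/kerox_oz/waflepu'
  ok
[in] gauge express v='5293' u_from='mi' u_to='cm'
  4259128896/5
[in] gauge express v='-9666' u_from='KiB' u_to='kB'
  -1237248/125


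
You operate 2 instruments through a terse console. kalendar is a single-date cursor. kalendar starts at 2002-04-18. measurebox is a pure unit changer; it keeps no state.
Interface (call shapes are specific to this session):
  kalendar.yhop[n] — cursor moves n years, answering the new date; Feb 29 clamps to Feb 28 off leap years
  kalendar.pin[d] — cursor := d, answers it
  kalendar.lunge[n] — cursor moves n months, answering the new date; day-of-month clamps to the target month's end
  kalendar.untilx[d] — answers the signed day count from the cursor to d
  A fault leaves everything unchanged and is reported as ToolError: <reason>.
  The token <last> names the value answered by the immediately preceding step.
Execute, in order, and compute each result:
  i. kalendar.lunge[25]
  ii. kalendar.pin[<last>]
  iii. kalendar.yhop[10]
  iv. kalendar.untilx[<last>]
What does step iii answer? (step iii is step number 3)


Answer: 2014-05-18

Derivation:
% kalendar.lunge n→25
= 2004-05-18
% kalendar.pin d→<last>
= 2004-05-18
% kalendar.yhop n→10
= 2014-05-18
% kalendar.untilx d→<last>
= 0


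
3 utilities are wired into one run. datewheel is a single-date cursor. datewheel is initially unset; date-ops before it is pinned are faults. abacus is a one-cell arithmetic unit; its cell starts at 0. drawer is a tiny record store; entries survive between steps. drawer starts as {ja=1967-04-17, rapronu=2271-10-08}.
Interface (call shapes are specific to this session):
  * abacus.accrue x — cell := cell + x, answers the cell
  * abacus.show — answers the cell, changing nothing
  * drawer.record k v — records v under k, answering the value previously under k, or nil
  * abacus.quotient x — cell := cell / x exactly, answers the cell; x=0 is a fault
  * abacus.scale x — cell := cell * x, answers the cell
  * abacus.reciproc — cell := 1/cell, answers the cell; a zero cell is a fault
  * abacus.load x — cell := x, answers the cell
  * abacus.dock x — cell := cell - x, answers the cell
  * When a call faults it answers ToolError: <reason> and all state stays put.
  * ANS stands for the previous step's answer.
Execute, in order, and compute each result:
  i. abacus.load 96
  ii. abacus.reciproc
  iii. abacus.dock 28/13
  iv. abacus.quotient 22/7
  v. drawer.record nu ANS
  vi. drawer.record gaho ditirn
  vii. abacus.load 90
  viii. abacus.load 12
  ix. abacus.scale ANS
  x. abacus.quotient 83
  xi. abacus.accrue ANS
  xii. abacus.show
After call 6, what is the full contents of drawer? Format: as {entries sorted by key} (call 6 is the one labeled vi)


Do: abacus.load[x→96]
See: 96
Do: abacus.reciproc[]
See: 1/96
Do: abacus.dock[x→28/13]
See: -2675/1248
Do: abacus.quotient[x→22/7]
See: -18725/27456
Do: drawer.record[k→nu; v→ANS]
See: nil
Do: drawer.record[k→gaho; v→ditirn]
See: nil
Do: abacus.load[x→90]
See: 90
Do: abacus.load[x→12]
See: 12
Do: abacus.scale[x→ANS]
See: 144
Do: abacus.quotient[x→83]
See: 144/83
Do: abacus.accrue[x→ANS]
See: 288/83
Do: abacus.show[]
See: 288/83

Answer: {gaho=ditirn, ja=1967-04-17, nu=-18725/27456, rapronu=2271-10-08}


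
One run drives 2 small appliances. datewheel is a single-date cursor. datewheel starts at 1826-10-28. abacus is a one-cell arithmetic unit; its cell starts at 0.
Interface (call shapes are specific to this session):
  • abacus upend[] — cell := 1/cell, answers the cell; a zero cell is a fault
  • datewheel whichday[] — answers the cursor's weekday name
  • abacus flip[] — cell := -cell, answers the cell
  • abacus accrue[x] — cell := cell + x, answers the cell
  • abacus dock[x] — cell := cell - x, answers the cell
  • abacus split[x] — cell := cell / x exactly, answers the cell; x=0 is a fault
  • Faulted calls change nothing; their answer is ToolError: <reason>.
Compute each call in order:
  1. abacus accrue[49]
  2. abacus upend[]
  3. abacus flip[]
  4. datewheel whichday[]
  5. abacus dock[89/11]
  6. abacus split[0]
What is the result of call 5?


~$ abacus accrue x='49'
= 49
~$ abacus upend
= 1/49
~$ abacus flip
= -1/49
~$ datewheel whichday
= Saturday
~$ abacus dock x='89/11'
= -4372/539
~$ abacus split x='0'
= ToolError: division by zero

Answer: -4372/539


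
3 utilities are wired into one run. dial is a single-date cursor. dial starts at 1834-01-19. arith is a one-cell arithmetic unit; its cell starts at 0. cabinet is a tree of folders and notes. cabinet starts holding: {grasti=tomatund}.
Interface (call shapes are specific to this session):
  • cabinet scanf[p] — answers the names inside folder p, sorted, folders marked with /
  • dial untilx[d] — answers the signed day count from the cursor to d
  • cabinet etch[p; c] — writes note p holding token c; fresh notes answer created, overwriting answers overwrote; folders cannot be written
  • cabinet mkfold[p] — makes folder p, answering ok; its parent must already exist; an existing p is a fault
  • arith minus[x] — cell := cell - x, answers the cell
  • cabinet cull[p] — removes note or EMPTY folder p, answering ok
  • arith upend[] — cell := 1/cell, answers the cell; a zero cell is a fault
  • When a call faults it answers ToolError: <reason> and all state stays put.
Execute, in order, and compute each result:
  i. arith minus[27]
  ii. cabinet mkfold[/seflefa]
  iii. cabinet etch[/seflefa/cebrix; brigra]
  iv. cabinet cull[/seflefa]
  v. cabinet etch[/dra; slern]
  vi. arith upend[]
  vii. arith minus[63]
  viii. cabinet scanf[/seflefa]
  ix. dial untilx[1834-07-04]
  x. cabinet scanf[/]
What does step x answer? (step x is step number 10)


I run arith minus on x→27, yielding -27.
I use cabinet mkfold on p→/seflefa: ok.
Next I call cabinet etch on p→/seflefa/cebrix, c→brigra: created.
Next I call cabinet cull on p→/seflefa, → ToolError: not empty.
Now I run cabinet etch on p→/dra, c→slern, and observe created.
Then arith upend, yielding -1/27.
I run arith minus on x→63, and observe -1702/27.
Then cabinet scanf on p→/seflefa, and get [cebrix].
Calling dial untilx on d→1834-07-04, and observe 166.
Then cabinet scanf on p→/, — result: [dra, grasti, seflefa/].

Answer: [dra, grasti, seflefa/]
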